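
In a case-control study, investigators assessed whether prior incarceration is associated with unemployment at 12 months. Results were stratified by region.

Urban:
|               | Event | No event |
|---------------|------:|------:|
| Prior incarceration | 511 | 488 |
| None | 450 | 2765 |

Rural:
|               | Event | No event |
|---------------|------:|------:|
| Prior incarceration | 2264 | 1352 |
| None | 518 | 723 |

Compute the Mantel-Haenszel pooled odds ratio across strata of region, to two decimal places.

OR_MH = Σ(aᵢdᵢ/nᵢ) / Σ(bᵢcᵢ/nᵢ), where nᵢ is the stratum total.
Stratum 1 (Urban): n = 4214; a·d/n = 511·2765/4214 = 335.2907; b·c/n = 488·450/4214 = 52.1120
Stratum 2 (Rural): n = 4857; a·d/n = 2264·723/4857 = 337.0130; b·c/n = 1352·518/4857 = 144.1911
OR_MH = (335.2907 + 337.0130) / (52.1120 + 144.1911) = 672.3037 / 196.3031 = 3.42482

3.42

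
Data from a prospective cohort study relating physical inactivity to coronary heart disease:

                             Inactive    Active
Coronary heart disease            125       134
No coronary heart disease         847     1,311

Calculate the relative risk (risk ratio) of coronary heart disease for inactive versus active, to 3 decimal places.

Reading the table with exposure as columns: a = 125 (Inactive, case), b = 847 (Inactive, non-case), c = 134 (Active, case), d = 1311.
Risk in exposed = 125/972 = 0.12860; risk in unexposed = 134/1445 = 0.09273.
RR = 0.12860 / 0.09273 = 1.38678
The risk among the exposed is 1.39 times that among the unexposed.

1.387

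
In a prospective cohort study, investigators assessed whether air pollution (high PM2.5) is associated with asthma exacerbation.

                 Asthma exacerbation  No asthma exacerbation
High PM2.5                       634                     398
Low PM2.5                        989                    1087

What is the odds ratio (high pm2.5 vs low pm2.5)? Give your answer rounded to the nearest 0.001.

1.751

Cells: a = 634, b = 398, c = 989, d = 1087.
OR = (a·d)/(b·c) = (634 × 1087) / (398 × 989) = 689158 / 393622 = 1.75081
The odds of asthma exacerbation are about 1.75 times as high in the high pm2.5 group.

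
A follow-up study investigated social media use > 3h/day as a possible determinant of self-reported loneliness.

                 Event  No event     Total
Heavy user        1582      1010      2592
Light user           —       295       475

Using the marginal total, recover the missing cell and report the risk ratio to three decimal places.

The missing cell is in the unexposed row: 475 − 295 = 180.
So a = 1582, b = 1010, c = 180, d = 295.
RR = [a/(a+b)] / [c/(c+d)] = (1582/2592) / (180/475) = 0.61034/0.37895 = 1.61062

1.611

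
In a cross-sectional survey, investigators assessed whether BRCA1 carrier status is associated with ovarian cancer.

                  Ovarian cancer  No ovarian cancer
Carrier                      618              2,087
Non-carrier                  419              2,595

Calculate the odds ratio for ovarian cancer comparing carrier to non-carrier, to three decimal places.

1.834

Cells: a = 618, b = 2087, c = 419, d = 2595.
OR = (a·d)/(b·c) = (618 × 2595) / (2087 × 419) = 1603710 / 874453 = 1.83396
The odds of ovarian cancer are about 1.83 times as high in the carrier group.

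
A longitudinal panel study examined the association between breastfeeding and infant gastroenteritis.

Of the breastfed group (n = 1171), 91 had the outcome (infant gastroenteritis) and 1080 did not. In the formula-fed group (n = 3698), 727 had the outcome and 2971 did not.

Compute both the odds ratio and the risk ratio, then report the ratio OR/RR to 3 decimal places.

0.871

From the description: a = 91, b = 1080, c = 727, d = 2971.
OR = (91·2971)/(1080·727) = 270361/785160 = 0.34434
Risk in exposed = 91/1171 = 0.07771; risk in unexposed = 727/3698 = 0.19659; RR = 0.39529
OR/RR = 0.34434 / 0.39529 = 0.87110
The outcome is not rare, so the OR lies further from 1 than the RR.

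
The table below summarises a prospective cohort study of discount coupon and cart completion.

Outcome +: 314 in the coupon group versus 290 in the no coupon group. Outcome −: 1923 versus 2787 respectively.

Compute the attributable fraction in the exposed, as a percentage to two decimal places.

32.86

From the description: a = 314, b = 1923, c = 290, d = 2787.
Risk in exposed = 314/2237 = 0.14037; risk in unexposed = 290/3077 = 0.09425.
RR = 0.14037/0.09425 = 1.48934
AR% = (RR − 1)/RR × 100 = (1.48934 − 1)/1.48934 × 100 = 32.8561%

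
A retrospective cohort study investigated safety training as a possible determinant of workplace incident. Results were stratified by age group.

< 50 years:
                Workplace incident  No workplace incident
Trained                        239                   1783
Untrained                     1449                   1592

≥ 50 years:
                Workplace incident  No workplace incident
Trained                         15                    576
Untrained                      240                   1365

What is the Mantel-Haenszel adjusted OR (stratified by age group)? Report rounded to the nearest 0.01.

0.15

OR_MH = Σ(aᵢdᵢ/nᵢ) / Σ(bᵢcᵢ/nᵢ), where nᵢ is the stratum total.
Stratum 1 (< 50 years): n = 5063; a·d/n = 239·1592/5063 = 75.1507; b·c/n = 1783·1449/5063 = 510.2838
Stratum 2 (≥ 50 years): n = 2196; a·d/n = 15·1365/2196 = 9.3238; b·c/n = 576·240/2196 = 62.9508
OR_MH = (75.1507 + 9.3238) / (510.2838 + 62.9508) = 84.4745 / 573.2346 = 0.14736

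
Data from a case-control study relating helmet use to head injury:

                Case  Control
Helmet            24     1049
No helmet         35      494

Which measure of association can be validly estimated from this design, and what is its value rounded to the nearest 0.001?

0.323

Cells: a = 24, b = 1049, c = 35, d = 494.
This is a case-control study: participants were sampled on outcome status, so risks in the source population cannot be estimated directly — relative risk is not valid here. The odds ratio is the appropriate measure.
OR = (a·d)/(b·c) = (24 × 494) / (1049 × 35) = 11856 / 36715 = 0.32292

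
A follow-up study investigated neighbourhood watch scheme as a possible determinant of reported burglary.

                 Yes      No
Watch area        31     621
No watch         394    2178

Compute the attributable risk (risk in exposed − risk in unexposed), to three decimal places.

Cells: a = 31, b = 621, c = 394, d = 2178.
Risk in exposed = 31/652 = 0.047546; risk in unexposed = 394/2572 = 0.153188.
Risk difference = 0.047546 − 0.153188 = -0.105642

-0.106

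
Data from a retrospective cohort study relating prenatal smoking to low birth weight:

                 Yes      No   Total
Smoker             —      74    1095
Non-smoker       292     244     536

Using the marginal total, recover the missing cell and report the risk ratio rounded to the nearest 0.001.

1.712

The missing cell is in the exposed row: 1095 − 74 = 1021.
So a = 1021, b = 74, c = 292, d = 244.
RR = [a/(a+b)] / [c/(c+d)] = (1021/1095) / (292/536) = 0.93242/0.54478 = 1.71157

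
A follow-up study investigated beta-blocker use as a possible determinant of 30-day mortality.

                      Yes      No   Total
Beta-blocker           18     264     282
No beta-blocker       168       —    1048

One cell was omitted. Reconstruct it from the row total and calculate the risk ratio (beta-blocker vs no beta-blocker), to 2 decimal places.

The missing cell is in the unexposed row: 1048 − 168 = 880.
So a = 18, b = 264, c = 168, d = 880.
RR = [a/(a+b)] / [c/(c+d)] = (18/282) / (168/1048) = 0.06383/0.16031 = 0.39818

0.40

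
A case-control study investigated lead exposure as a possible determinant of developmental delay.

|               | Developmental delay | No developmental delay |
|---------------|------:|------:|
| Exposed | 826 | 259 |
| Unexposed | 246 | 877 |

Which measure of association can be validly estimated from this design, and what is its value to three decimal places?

Cells: a = 826, b = 259, c = 246, d = 877.
This is a case-control study: participants were sampled on outcome status, so risks in the source population cannot be estimated directly — relative risk is not valid here. The odds ratio is the appropriate measure.
OR = (a·d)/(b·c) = (826 × 877) / (259 × 246) = 724402 / 63714 = 11.36959

11.370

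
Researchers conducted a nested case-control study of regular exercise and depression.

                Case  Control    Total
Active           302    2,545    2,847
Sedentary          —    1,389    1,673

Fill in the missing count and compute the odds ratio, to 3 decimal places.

0.580

The missing cell is in the unexposed row: 1673 − 1389 = 284.
So a = 302, b = 2545, c = 284, d = 1389.
OR = (a·d)/(b·c) = (302 × 1389) / (2545 × 284) = 419478 / 722780 = 0.58037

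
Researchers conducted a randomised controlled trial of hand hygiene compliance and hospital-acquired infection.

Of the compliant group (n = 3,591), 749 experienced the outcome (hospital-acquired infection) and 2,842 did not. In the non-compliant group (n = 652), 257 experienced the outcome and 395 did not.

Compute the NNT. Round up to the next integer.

6

Risk in treated group = 749/3591 = 0.20858; risk in control = 257/652 = 0.39417.
Absolute risk reduction = 0.39417 − 0.20858 = 0.18559
NNT = 1 / ARR = 1 / 0.18559 = 5.388 → round up → 6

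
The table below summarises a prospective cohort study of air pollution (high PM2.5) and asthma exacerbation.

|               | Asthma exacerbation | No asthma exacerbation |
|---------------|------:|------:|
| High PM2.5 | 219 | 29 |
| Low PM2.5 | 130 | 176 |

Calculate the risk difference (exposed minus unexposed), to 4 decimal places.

0.4582

Cells: a = 219, b = 29, c = 130, d = 176.
Risk in exposed = 219/248 = 0.883065; risk in unexposed = 130/306 = 0.424837.
Risk difference = 0.883065 − 0.424837 = 0.458228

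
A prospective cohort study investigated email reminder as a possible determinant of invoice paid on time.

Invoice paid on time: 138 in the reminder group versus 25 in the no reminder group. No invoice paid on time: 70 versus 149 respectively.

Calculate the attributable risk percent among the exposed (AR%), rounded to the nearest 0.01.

From the description: a = 138, b = 70, c = 25, d = 149.
Risk in exposed = 138/208 = 0.66346; risk in unexposed = 25/174 = 0.14368.
RR = 0.66346/0.14368 = 4.61769
AR% = (RR − 1)/RR × 100 = (4.61769 − 1)/4.61769 × 100 = 78.3442%

78.34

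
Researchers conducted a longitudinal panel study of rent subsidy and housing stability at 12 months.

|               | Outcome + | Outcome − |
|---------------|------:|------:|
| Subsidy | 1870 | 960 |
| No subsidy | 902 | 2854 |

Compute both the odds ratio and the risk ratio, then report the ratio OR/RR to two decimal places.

2.24

Cells: a = 1870, b = 960, c = 902, d = 2854.
OR = (1870·2854)/(960·902) = 5336980/865920 = 6.16336
Risk in exposed = 1870/2830 = 0.66078; risk in unexposed = 902/3756 = 0.24015; RR = 2.75153
OR/RR = 6.16336 / 2.75153 = 2.23998
The outcome is not rare, so the OR lies further from 1 than the RR.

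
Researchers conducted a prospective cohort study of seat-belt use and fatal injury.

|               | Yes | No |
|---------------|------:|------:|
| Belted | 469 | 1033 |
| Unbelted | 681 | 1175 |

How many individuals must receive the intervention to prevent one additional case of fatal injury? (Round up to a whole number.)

Risk in treated group = 469/1502 = 0.31225; risk in control = 681/1856 = 0.36692.
Absolute risk reduction = 0.36692 − 0.31225 = 0.05467
NNT = 1 / ARR = 1 / 0.05467 = 18.292 → round up → 19

19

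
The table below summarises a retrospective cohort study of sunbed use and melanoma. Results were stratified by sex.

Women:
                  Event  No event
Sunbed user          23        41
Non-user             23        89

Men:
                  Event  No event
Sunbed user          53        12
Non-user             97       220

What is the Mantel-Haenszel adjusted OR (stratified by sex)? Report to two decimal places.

5.02

OR_MH = Σ(aᵢdᵢ/nᵢ) / Σ(bᵢcᵢ/nᵢ), where nᵢ is the stratum total.
Stratum 1 (Women): n = 176; a·d/n = 23·89/176 = 11.6307; b·c/n = 41·23/176 = 5.3580
Stratum 2 (Men): n = 382; a·d/n = 53·220/382 = 30.5236; b·c/n = 12·97/382 = 3.0471
OR_MH = (11.6307 + 30.5236) / (5.3580 + 3.0471) = 42.1542 / 8.4051 = 5.01533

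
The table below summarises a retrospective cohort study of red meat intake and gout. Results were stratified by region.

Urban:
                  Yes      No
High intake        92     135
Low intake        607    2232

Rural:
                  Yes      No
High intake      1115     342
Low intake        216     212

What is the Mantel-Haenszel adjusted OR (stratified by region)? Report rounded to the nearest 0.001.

2.918

OR_MH = Σ(aᵢdᵢ/nᵢ) / Σ(bᵢcᵢ/nᵢ), where nᵢ is the stratum total.
Stratum 1 (Urban): n = 3066; a·d/n = 92·2232/3066 = 66.9746; b·c/n = 135·607/3066 = 26.7270
Stratum 2 (Rural): n = 1885; a·d/n = 1115·212/1885 = 125.4005; b·c/n = 342·216/1885 = 39.1894
OR_MH = (66.9746 + 125.4005) / (26.7270 + 39.1894) = 192.3751 / 65.9164 = 2.91847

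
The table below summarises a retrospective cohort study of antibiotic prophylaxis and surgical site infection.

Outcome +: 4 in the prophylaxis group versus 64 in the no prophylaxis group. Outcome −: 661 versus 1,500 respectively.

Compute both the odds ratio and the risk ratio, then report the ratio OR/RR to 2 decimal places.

0.96

From the description: a = 4, b = 661, c = 64, d = 1500.
OR = (4·1500)/(661·64) = 6000/42304 = 0.14183
Risk in exposed = 4/665 = 0.00602; risk in unexposed = 64/1564 = 0.04092; RR = 0.14699
OR/RR = 0.14183 / 0.14699 = 0.96488
The outcome is rare in both groups, so OR ≈ RR (ratio near 1).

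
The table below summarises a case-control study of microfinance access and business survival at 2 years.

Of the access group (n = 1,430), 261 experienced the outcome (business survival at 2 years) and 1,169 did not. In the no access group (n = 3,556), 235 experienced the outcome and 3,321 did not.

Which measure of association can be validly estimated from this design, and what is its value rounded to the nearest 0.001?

From the description: a = 261, b = 1169, c = 235, d = 3321.
This is a case-control study: participants were sampled on outcome status, so risks in the source population cannot be estimated directly — relative risk is not valid here. The odds ratio is the appropriate measure.
OR = (a·d)/(b·c) = (261 × 3321) / (1169 × 235) = 866781 / 274715 = 3.15520

3.155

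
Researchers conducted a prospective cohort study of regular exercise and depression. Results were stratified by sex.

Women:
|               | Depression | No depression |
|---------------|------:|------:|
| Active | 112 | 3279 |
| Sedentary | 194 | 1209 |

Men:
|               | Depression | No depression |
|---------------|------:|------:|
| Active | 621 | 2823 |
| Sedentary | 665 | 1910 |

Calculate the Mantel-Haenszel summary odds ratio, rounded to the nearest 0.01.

OR_MH = Σ(aᵢdᵢ/nᵢ) / Σ(bᵢcᵢ/nᵢ), where nᵢ is the stratum total.
Stratum 1 (Women): n = 4794; a·d/n = 112·1209/4794 = 28.2453; b·c/n = 3279·194/4794 = 132.6921
Stratum 2 (Men): n = 6019; a·d/n = 621·1910/6019 = 197.0610; b·c/n = 2823·665/6019 = 311.8948
OR_MH = (28.2453 + 197.0610) / (132.6921 + 311.8948) = 225.3063 / 444.5869 = 0.50678

0.51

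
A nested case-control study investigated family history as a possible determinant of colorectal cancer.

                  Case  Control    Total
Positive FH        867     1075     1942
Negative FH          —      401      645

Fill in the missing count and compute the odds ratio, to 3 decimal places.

1.325

The missing cell is in the unexposed row: 645 − 401 = 244.
So a = 867, b = 1075, c = 244, d = 401.
OR = (a·d)/(b·c) = (867 × 401) / (1075 × 244) = 347667 / 262300 = 1.32546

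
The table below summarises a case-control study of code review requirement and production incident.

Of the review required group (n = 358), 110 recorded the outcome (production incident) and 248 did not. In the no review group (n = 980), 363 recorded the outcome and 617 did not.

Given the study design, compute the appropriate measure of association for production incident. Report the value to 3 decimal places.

From the description: a = 110, b = 248, c = 363, d = 617.
This is a case-control study: participants were sampled on outcome status, so risks in the source population cannot be estimated directly — relative risk is not valid here. The odds ratio is the appropriate measure.
OR = (a·d)/(b·c) = (110 × 617) / (248 × 363) = 67870 / 90024 = 0.75391

0.754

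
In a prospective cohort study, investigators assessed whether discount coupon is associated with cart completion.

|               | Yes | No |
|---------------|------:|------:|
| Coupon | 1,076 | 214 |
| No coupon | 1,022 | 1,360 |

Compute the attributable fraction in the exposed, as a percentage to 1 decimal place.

48.6

Cells: a = 1076, b = 214, c = 1022, d = 1360.
Risk in exposed = 1076/1290 = 0.83411; risk in unexposed = 1022/2382 = 0.42905.
RR = 0.83411/0.42905 = 1.94408
AR% = (RR − 1)/RR × 100 = (1.94408 − 1)/1.94408 × 100 = 48.5617%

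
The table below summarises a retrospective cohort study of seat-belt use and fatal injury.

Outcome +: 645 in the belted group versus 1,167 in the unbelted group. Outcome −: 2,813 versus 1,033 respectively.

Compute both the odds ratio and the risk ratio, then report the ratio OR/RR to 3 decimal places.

0.577

From the description: a = 645, b = 2813, c = 1167, d = 1033.
OR = (645·1033)/(2813·1167) = 666285/3282771 = 0.20296
Risk in exposed = 645/3458 = 0.18652; risk in unexposed = 1167/2200 = 0.53045; RR = 0.35163
OR/RR = 0.20296 / 0.35163 = 0.57721
The outcome is not rare, so the OR lies further from 1 than the RR.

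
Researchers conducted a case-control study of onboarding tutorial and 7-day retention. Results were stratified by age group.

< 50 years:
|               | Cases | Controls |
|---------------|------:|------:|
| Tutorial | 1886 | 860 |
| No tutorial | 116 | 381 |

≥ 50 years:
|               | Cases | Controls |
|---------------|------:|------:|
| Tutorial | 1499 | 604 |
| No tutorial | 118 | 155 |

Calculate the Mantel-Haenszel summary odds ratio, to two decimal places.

5.26

OR_MH = Σ(aᵢdᵢ/nᵢ) / Σ(bᵢcᵢ/nᵢ), where nᵢ is the stratum total.
Stratum 1 (< 50 years): n = 3243; a·d/n = 1886·381/3243 = 221.5745; b·c/n = 860·116/3243 = 30.7616
Stratum 2 (≥ 50 years): n = 2376; a·d/n = 1499·155/2376 = 97.7883; b·c/n = 604·118/2376 = 29.9966
OR_MH = (221.5745 + 97.7883) / (30.7616 + 29.9966) = 319.3628 / 60.7583 = 5.25628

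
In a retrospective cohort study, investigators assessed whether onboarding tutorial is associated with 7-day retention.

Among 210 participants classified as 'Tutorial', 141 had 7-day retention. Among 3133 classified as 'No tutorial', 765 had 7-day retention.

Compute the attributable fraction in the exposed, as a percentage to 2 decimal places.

63.63

From the description: a = 141, b = 69, c = 765, d = 2368.
Risk in exposed = 141/210 = 0.67143; risk in unexposed = 765/3133 = 0.24417.
RR = 0.67143/0.24417 = 2.74979
AR% = (RR − 1)/RR × 100 = (2.74979 − 1)/2.74979 × 100 = 63.6335%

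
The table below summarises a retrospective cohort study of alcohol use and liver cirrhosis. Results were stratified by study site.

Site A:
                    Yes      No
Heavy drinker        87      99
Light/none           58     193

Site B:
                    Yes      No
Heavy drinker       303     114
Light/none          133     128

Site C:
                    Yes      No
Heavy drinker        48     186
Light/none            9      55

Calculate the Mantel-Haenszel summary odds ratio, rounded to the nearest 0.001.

OR_MH = Σ(aᵢdᵢ/nᵢ) / Σ(bᵢcᵢ/nᵢ), where nᵢ is the stratum total.
Stratum 1 (Site A): n = 437; a·d/n = 87·193/437 = 38.4233; b·c/n = 99·58/437 = 13.1396
Stratum 2 (Site B): n = 678; a·d/n = 303·128/678 = 57.2035; b·c/n = 114·133/678 = 22.3628
Stratum 3 (Site C): n = 298; a·d/n = 48·55/298 = 8.8591; b·c/n = 186·9/298 = 5.6174
OR_MH = (38.4233 + 57.2035 + 8.8591) / (13.1396 + 22.3628 + 5.6174) = 104.4859 / 41.1199 = 2.54101

2.541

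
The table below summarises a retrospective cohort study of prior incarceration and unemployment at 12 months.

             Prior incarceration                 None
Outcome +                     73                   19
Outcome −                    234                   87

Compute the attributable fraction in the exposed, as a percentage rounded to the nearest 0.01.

24.62

Reading the table with exposure as columns: a = 73 (Prior incarceration, case), b = 234 (Prior incarceration, non-case), c = 19 (None, case), d = 87.
Risk in exposed = 73/307 = 0.23779; risk in unexposed = 19/106 = 0.17925.
RR = 0.23779/0.17925 = 1.32659
AR% = (RR − 1)/RR × 100 = (1.32659 − 1)/1.32659 × 100 = 24.6188%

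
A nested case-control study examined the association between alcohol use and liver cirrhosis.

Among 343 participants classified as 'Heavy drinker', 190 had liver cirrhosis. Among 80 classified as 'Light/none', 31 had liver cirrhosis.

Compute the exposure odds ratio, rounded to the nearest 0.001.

From the description: a = 190, b = 153, c = 31, d = 49.
OR = (a·d)/(b·c) = (190 × 49) / (153 × 31) = 9310 / 4743 = 1.96289
The odds of liver cirrhosis are about 1.96 times as high in the heavy drinker group.

1.963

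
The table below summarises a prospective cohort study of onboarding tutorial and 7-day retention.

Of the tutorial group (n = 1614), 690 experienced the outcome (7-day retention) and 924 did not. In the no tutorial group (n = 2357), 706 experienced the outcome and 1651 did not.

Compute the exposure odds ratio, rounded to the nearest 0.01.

From the description: a = 690, b = 924, c = 706, d = 1651.
OR = (a·d)/(b·c) = (690 × 1651) / (924 × 706) = 1139190 / 652344 = 1.74630
The odds of 7-day retention are about 1.75 times as high in the tutorial group.

1.75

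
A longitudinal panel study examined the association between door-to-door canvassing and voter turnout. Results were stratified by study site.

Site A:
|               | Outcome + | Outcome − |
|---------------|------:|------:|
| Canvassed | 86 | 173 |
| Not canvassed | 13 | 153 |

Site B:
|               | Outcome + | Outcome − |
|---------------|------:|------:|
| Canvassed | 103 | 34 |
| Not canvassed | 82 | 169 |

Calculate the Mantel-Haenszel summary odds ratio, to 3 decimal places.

6.077

OR_MH = Σ(aᵢdᵢ/nᵢ) / Σ(bᵢcᵢ/nᵢ), where nᵢ is the stratum total.
Stratum 1 (Site A): n = 425; a·d/n = 86·153/425 = 30.9600; b·c/n = 173·13/425 = 5.2918
Stratum 2 (Site B): n = 388; a·d/n = 103·169/388 = 44.8634; b·c/n = 34·82/388 = 7.1856
OR_MH = (30.9600 + 44.8634) / (5.2918 + 7.1856) = 75.8234 / 12.4773 = 6.07689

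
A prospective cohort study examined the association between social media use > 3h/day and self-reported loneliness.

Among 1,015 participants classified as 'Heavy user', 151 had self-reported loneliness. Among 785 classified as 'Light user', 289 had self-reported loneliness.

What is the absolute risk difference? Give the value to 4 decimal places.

-0.2194

From the description: a = 151, b = 864, c = 289, d = 496.
Risk in exposed = 151/1015 = 0.148768; risk in unexposed = 289/785 = 0.368153.
Risk difference = 0.148768 − 0.368153 = -0.219384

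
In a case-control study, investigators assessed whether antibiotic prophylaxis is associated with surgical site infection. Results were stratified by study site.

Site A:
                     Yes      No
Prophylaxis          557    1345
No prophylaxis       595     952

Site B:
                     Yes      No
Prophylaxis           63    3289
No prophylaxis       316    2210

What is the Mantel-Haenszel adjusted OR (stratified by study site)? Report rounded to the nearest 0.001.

0.434

OR_MH = Σ(aᵢdᵢ/nᵢ) / Σ(bᵢcᵢ/nᵢ), where nᵢ is the stratum total.
Stratum 1 (Site A): n = 3449; a·d/n = 557·952/3449 = 153.7443; b·c/n = 1345·595/3449 = 232.0310
Stratum 2 (Site B): n = 5878; a·d/n = 63·2210/5878 = 23.6866; b·c/n = 3289·316/5878 = 176.8159
OR_MH = (153.7443 + 23.6866) / (232.0310 + 176.8159) = 177.4309 / 408.8469 = 0.43398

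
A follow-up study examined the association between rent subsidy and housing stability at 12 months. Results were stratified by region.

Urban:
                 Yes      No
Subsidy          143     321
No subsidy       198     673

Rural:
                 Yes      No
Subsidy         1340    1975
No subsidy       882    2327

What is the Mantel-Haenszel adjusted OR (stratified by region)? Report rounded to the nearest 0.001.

1.748

OR_MH = Σ(aᵢdᵢ/nᵢ) / Σ(bᵢcᵢ/nᵢ), where nᵢ is the stratum total.
Stratum 1 (Urban): n = 1335; a·d/n = 143·673/1335 = 72.0891; b·c/n = 321·198/1335 = 47.6090
Stratum 2 (Rural): n = 6524; a·d/n = 1340·2327/6524 = 477.9552; b·c/n = 1975·882/6524 = 267.0064
OR_MH = (72.0891 + 477.9552) / (47.6090 + 267.0064) = 550.0444 / 314.6154 = 1.74831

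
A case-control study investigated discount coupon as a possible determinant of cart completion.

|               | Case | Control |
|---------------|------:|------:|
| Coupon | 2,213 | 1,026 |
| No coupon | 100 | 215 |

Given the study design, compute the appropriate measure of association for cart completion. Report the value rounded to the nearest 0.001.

Cells: a = 2213, b = 1026, c = 100, d = 215.
This is a case-control study: participants were sampled on outcome status, so risks in the source population cannot be estimated directly — relative risk is not valid here. The odds ratio is the appropriate measure.
OR = (a·d)/(b·c) = (2213 × 215) / (1026 × 100) = 475795 / 102600 = 4.63738

4.637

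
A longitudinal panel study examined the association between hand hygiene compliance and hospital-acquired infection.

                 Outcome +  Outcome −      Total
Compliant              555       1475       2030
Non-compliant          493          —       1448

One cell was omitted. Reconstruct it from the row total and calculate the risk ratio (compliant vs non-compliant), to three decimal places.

0.803

The missing cell is in the unexposed row: 1448 − 493 = 955.
So a = 555, b = 1475, c = 493, d = 955.
RR = [a/(a+b)] / [c/(c+d)] = (555/2030) / (493/1448) = 0.27340/0.34047 = 0.80301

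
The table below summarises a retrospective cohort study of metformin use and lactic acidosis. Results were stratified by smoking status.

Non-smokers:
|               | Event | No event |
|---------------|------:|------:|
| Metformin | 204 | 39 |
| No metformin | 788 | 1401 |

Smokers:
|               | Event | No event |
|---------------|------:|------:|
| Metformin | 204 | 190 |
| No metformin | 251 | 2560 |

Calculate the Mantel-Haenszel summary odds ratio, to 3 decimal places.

OR_MH = Σ(aᵢdᵢ/nᵢ) / Σ(bᵢcᵢ/nᵢ), where nᵢ is the stratum total.
Stratum 1 (Non-smokers): n = 2432; a·d/n = 204·1401/2432 = 117.5181; b·c/n = 39·788/2432 = 12.6365
Stratum 2 (Smokers): n = 3205; a·d/n = 204·2560/3205 = 162.9454; b·c/n = 190·251/3205 = 14.8799
OR_MH = (117.5181 + 162.9454) / (12.6365 + 14.8799) = 280.4635 / 27.5164 = 10.19260

10.193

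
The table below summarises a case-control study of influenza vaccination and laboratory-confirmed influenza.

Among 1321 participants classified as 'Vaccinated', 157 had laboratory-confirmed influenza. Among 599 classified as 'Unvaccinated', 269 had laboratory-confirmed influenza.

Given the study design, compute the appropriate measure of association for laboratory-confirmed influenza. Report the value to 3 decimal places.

From the description: a = 157, b = 1164, c = 269, d = 330.
This is a case-control study: participants were sampled on outcome status, so risks in the source population cannot be estimated directly — relative risk is not valid here. The odds ratio is the appropriate measure.
OR = (a·d)/(b·c) = (157 × 330) / (1164 × 269) = 51810 / 313116 = 0.16547

0.165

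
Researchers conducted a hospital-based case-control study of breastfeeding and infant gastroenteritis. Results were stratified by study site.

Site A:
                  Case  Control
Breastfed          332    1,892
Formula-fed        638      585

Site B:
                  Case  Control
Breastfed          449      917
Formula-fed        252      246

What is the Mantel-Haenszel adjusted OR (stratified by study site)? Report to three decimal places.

OR_MH = Σ(aᵢdᵢ/nᵢ) / Σ(bᵢcᵢ/nᵢ), where nᵢ is the stratum total.
Stratum 1 (Site A): n = 3447; a·d/n = 332·585/3447 = 56.3446; b·c/n = 1892·638/3447 = 350.1874
Stratum 2 (Site B): n = 1864; a·d/n = 449·246/1864 = 59.2564; b·c/n = 917·252/1864 = 123.9721
OR_MH = (56.3446 + 59.2564) / (350.1874 + 123.9721) = 115.6011 / 474.1595 = 0.24380

0.244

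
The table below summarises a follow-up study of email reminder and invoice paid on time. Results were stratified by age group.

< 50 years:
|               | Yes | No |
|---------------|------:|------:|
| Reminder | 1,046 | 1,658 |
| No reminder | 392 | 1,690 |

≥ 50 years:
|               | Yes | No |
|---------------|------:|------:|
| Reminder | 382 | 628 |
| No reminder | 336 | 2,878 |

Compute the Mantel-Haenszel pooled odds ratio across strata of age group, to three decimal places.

3.390

OR_MH = Σ(aᵢdᵢ/nᵢ) / Σ(bᵢcᵢ/nᵢ), where nᵢ is the stratum total.
Stratum 1 (< 50 years): n = 4786; a·d/n = 1046·1690/4786 = 369.3565; b·c/n = 1658·392/4786 = 135.7994
Stratum 2 (≥ 50 years): n = 4224; a·d/n = 382·2878/4224 = 260.2737; b·c/n = 628·336/4224 = 49.9545
OR_MH = (369.3565 + 260.2737) / (135.7994 + 49.9545) = 629.6301 / 185.7540 = 3.38959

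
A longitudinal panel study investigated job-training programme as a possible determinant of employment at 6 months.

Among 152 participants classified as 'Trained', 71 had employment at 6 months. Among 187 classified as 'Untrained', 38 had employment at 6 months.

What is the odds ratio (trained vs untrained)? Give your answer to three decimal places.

From the description: a = 71, b = 81, c = 38, d = 149.
OR = (a·d)/(b·c) = (71 × 149) / (81 × 38) = 10579 / 3078 = 3.43697
The odds of employment at 6 months are about 3.44 times as high in the trained group.

3.437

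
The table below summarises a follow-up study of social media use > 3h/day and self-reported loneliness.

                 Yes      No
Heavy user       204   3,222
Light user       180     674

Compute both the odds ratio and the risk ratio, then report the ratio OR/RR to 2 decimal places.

Cells: a = 204, b = 3222, c = 180, d = 674.
OR = (204·674)/(3222·180) = 137496/579960 = 0.23708
Risk in exposed = 204/3426 = 0.05954; risk in unexposed = 180/854 = 0.21077; RR = 0.28251
OR/RR = 0.23708 / 0.28251 = 0.83920
The outcome is not rare, so the OR lies further from 1 than the RR.

0.84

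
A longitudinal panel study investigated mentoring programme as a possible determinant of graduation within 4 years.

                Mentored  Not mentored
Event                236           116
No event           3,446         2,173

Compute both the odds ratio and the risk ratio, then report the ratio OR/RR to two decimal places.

1.01

Reading the table with exposure as columns: a = 236 (Mentored, case), b = 3446 (Mentored, non-case), c = 116 (Not mentored, case), d = 2173.
OR = (236·2173)/(3446·116) = 512828/399736 = 1.28292
Risk in exposed = 236/3682 = 0.06410; risk in unexposed = 116/2289 = 0.05068; RR = 1.26478
OR/RR = 1.28292 / 1.26478 = 1.01434
The outcome is rare in both groups, so OR ≈ RR (ratio near 1).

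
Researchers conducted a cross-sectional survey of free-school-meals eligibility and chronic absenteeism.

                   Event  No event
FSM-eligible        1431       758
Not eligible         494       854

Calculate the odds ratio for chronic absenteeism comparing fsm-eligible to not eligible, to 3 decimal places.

Cells: a = 1431, b = 758, c = 494, d = 854.
OR = (a·d)/(b·c) = (1431 × 854) / (758 × 494) = 1222074 / 374452 = 3.26363
The odds of chronic absenteeism are about 3.26 times as high in the fsm-eligible group.

3.264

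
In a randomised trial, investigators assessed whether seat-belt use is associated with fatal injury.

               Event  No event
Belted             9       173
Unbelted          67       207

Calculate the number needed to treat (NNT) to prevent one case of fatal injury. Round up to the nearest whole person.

Risk in treated group = 9/182 = 0.04945; risk in control = 67/274 = 0.24453.
Absolute risk reduction = 0.24453 − 0.04945 = 0.19507
NNT = 1 / ARR = 1 / 0.19507 = 5.126 → round up → 6

6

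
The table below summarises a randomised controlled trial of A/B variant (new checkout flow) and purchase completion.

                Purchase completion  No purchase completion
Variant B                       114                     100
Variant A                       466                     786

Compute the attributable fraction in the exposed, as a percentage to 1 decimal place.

30.1

Cells: a = 114, b = 100, c = 466, d = 786.
Risk in exposed = 114/214 = 0.53271; risk in unexposed = 466/1252 = 0.37220.
RR = 0.53271/0.37220 = 1.43123
AR% = (RR − 1)/RR × 100 = (1.43123 − 1)/1.43123 × 100 = 30.1300%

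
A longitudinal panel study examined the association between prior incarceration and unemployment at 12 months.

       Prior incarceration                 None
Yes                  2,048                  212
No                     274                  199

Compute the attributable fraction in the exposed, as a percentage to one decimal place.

Reading the table with exposure as columns: a = 2048 (Prior incarceration, case), b = 274 (Prior incarceration, non-case), c = 212 (None, case), d = 199.
Risk in exposed = 2048/2322 = 0.88200; risk in unexposed = 212/411 = 0.51582.
RR = 0.88200/0.51582 = 1.70991
AR% = (RR − 1)/RR × 100 = (1.70991 − 1)/1.70991 × 100 = 41.5174%

41.5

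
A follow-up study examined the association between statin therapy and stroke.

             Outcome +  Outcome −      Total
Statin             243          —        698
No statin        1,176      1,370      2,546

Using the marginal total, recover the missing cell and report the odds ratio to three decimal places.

0.622

The missing cell is in the exposed row: 698 − 243 = 455.
So a = 243, b = 455, c = 1176, d = 1370.
OR = (a·d)/(b·c) = (243 × 1370) / (455 × 1176) = 332910 / 535080 = 0.62217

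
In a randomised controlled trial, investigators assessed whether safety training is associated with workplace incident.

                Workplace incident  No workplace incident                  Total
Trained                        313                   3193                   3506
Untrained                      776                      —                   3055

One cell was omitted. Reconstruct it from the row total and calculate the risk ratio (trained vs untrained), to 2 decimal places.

0.35

The missing cell is in the unexposed row: 3055 − 776 = 2279.
So a = 313, b = 3193, c = 776, d = 2279.
RR = [a/(a+b)] / [c/(c+d)] = (313/3506) / (776/3055) = 0.08928/0.25401 = 0.35146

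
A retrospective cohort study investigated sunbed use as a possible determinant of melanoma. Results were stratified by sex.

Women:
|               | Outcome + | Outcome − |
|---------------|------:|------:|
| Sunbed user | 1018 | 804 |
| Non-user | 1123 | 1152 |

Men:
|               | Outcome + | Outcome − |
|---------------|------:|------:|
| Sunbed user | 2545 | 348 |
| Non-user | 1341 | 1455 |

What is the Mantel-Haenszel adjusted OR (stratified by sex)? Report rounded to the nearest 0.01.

OR_MH = Σ(aᵢdᵢ/nᵢ) / Σ(bᵢcᵢ/nᵢ), where nᵢ is the stratum total.
Stratum 1 (Women): n = 4097; a·d/n = 1018·1152/4097 = 286.2426; b·c/n = 804·1123/4097 = 220.3788
Stratum 2 (Men): n = 5689; a·d/n = 2545·1455/5689 = 650.9009; b·c/n = 348·1341/5689 = 82.0299
OR_MH = (286.2426 + 650.9009) / (220.3788 + 82.0299) = 937.1435 / 302.4087 = 3.09893

3.10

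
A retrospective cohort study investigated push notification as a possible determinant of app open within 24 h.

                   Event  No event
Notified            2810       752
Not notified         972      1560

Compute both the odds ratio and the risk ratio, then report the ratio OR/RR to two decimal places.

Cells: a = 2810, b = 752, c = 972, d = 1560.
OR = (2810·1560)/(752·972) = 4383600/730944 = 5.99718
Risk in exposed = 2810/3562 = 0.78888; risk in unexposed = 972/2532 = 0.38389; RR = 2.05499
OR/RR = 5.99718 / 2.05499 = 2.91835
The outcome is not rare, so the OR lies further from 1 than the RR.

2.92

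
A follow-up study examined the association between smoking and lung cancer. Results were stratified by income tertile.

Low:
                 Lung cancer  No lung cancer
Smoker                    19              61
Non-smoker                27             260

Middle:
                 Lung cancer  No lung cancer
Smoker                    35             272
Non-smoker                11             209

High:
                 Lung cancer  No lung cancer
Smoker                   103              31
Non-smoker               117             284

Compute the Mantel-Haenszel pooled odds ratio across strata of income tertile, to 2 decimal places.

OR_MH = Σ(aᵢdᵢ/nᵢ) / Σ(bᵢcᵢ/nᵢ), where nᵢ is the stratum total.
Stratum 1 (Low): n = 367; a·d/n = 19·260/367 = 13.4605; b·c/n = 61·27/367 = 4.4877
Stratum 2 (Middle): n = 527; a·d/n = 35·209/527 = 13.8805; b·c/n = 272·11/527 = 5.6774
Stratum 3 (High): n = 535; a·d/n = 103·284/535 = 54.6766; b·c/n = 31·117/535 = 6.7794
OR_MH = (13.4605 + 13.8805 + 54.6766) / (4.4877 + 5.6774 + 6.7794) = 82.0176 / 16.9446 = 4.84034

4.84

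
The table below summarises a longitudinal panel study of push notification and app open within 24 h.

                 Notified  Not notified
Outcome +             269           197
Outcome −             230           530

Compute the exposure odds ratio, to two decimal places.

3.15

Reading the table with exposure as columns: a = 269 (Notified, case), b = 230 (Notified, non-case), c = 197 (Not notified, case), d = 530.
OR = (a·d)/(b·c) = (269 × 530) / (230 × 197) = 142570 / 45310 = 3.14655
The odds of app open within 24 h are about 3.15 times as high in the notified group.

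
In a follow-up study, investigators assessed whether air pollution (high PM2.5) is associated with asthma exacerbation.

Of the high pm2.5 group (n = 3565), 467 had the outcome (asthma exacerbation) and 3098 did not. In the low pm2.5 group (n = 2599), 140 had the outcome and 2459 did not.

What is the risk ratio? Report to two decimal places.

2.43

From the description: a = 467, b = 3098, c = 140, d = 2459.
Risk in exposed = 467/3565 = 0.13100; risk in unexposed = 140/2599 = 0.05387.
RR = 0.13100 / 0.05387 = 2.43184
The risk among the exposed is 2.43 times that among the unexposed.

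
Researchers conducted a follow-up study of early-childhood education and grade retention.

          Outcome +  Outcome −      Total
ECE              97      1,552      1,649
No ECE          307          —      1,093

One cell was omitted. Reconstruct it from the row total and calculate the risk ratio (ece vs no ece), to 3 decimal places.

The missing cell is in the unexposed row: 1093 − 307 = 786.
So a = 97, b = 1552, c = 307, d = 786.
RR = [a/(a+b)] / [c/(c+d)] = (97/1649) / (307/1093) = 0.05882/0.28088 = 0.20943

0.209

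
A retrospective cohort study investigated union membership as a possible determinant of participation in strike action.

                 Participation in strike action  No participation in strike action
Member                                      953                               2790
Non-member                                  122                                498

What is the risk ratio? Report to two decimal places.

1.29

Cells: a = 953, b = 2790, c = 122, d = 498.
Risk in exposed = 953/3743 = 0.25461; risk in unexposed = 122/620 = 0.19677.
RR = 0.25461 / 0.19677 = 1.29391
The risk among the exposed is 1.29 times that among the unexposed.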